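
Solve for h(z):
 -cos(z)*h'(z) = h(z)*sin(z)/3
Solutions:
 h(z) = C1*cos(z)^(1/3)


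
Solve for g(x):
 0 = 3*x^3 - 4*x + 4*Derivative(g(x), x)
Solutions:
 g(x) = C1 - 3*x^4/16 + x^2/2


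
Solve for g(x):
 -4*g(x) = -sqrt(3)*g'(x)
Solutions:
 g(x) = C1*exp(4*sqrt(3)*x/3)


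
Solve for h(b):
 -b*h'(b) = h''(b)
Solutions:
 h(b) = C1 + C2*erf(sqrt(2)*b/2)


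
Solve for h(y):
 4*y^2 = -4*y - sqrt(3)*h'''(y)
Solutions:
 h(y) = C1 + C2*y + C3*y^2 - sqrt(3)*y^5/45 - sqrt(3)*y^4/18


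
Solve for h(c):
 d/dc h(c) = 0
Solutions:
 h(c) = C1


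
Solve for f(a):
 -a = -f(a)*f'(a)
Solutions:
 f(a) = -sqrt(C1 + a^2)
 f(a) = sqrt(C1 + a^2)


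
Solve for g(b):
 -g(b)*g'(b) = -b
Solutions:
 g(b) = -sqrt(C1 + b^2)
 g(b) = sqrt(C1 + b^2)


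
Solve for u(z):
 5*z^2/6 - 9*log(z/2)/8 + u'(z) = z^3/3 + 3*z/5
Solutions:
 u(z) = C1 + z^4/12 - 5*z^3/18 + 3*z^2/10 + 9*z*log(z)/8 - 9*z/8 - 9*z*log(2)/8


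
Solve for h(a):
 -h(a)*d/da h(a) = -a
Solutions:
 h(a) = -sqrt(C1 + a^2)
 h(a) = sqrt(C1 + a^2)


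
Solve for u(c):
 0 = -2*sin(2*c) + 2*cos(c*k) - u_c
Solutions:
 u(c) = C1 + cos(2*c) + 2*sin(c*k)/k


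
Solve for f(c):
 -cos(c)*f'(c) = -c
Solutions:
 f(c) = C1 + Integral(c/cos(c), c)


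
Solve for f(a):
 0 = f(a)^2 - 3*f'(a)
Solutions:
 f(a) = -3/(C1 + a)


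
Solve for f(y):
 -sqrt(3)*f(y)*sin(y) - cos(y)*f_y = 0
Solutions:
 f(y) = C1*cos(y)^(sqrt(3))


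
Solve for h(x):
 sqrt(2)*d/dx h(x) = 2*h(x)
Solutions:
 h(x) = C1*exp(sqrt(2)*x)


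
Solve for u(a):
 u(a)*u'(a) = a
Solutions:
 u(a) = -sqrt(C1 + a^2)
 u(a) = sqrt(C1 + a^2)


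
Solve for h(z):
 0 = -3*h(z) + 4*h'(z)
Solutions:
 h(z) = C1*exp(3*z/4)


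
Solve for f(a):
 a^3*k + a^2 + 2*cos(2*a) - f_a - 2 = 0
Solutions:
 f(a) = C1 + a^4*k/4 + a^3/3 - 2*a + 2*sin(a)*cos(a)


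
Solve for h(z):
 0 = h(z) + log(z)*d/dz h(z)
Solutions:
 h(z) = C1*exp(-li(z))


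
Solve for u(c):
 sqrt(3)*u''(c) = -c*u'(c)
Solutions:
 u(c) = C1 + C2*erf(sqrt(2)*3^(3/4)*c/6)


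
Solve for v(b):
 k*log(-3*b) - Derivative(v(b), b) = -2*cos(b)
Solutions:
 v(b) = C1 + b*k*(log(-b) - 1) + b*k*log(3) + 2*sin(b)


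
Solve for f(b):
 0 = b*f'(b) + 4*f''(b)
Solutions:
 f(b) = C1 + C2*erf(sqrt(2)*b/4)


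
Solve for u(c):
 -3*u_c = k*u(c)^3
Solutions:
 u(c) = -sqrt(6)*sqrt(-1/(C1 - c*k))/2
 u(c) = sqrt(6)*sqrt(-1/(C1 - c*k))/2


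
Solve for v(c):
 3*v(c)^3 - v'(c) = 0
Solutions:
 v(c) = -sqrt(2)*sqrt(-1/(C1 + 3*c))/2
 v(c) = sqrt(2)*sqrt(-1/(C1 + 3*c))/2


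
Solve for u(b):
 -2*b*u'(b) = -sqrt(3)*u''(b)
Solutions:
 u(b) = C1 + C2*erfi(3^(3/4)*b/3)


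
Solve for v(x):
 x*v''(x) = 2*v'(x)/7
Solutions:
 v(x) = C1 + C2*x^(9/7)


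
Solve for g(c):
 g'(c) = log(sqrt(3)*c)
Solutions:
 g(c) = C1 + c*log(c) - c + c*log(3)/2


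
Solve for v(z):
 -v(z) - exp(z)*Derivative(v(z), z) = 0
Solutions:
 v(z) = C1*exp(exp(-z))


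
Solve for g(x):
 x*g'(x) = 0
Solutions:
 g(x) = C1


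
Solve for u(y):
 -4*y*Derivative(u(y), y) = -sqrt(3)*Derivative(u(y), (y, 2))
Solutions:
 u(y) = C1 + C2*erfi(sqrt(2)*3^(3/4)*y/3)


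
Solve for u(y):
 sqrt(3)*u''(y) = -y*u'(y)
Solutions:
 u(y) = C1 + C2*erf(sqrt(2)*3^(3/4)*y/6)


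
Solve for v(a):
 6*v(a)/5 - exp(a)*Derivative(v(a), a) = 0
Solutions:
 v(a) = C1*exp(-6*exp(-a)/5)


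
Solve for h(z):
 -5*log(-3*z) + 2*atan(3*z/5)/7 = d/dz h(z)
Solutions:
 h(z) = C1 - 5*z*log(-z) + 2*z*atan(3*z/5)/7 - 5*z*log(3) + 5*z - 5*log(9*z^2 + 25)/21


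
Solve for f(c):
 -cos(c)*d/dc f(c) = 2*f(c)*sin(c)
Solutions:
 f(c) = C1*cos(c)^2


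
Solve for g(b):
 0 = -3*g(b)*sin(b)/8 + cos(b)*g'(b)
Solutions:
 g(b) = C1/cos(b)^(3/8)


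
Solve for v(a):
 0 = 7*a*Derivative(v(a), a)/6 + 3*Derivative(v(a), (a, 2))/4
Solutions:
 v(a) = C1 + C2*erf(sqrt(7)*a/3)


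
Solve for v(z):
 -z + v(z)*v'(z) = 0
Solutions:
 v(z) = -sqrt(C1 + z^2)
 v(z) = sqrt(C1 + z^2)


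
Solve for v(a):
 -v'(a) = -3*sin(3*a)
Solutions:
 v(a) = C1 - cos(3*a)


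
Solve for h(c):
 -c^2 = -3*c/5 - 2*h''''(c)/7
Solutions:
 h(c) = C1 + C2*c + C3*c^2 + C4*c^3 + 7*c^6/720 - 7*c^5/400


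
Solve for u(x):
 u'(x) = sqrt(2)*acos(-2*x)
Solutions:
 u(x) = C1 + sqrt(2)*(x*acos(-2*x) + sqrt(1 - 4*x^2)/2)


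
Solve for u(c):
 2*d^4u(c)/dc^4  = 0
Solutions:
 u(c) = C1 + C2*c + C3*c^2 + C4*c^3


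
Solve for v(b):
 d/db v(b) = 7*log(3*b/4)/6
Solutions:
 v(b) = C1 + 7*b*log(b)/6 - 7*b*log(2)/3 - 7*b/6 + 7*b*log(3)/6


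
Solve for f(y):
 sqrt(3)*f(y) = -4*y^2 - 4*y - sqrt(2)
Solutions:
 f(y) = -4*sqrt(3)*y^2/3 - 4*sqrt(3)*y/3 - sqrt(6)/3


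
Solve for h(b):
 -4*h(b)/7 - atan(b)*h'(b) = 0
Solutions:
 h(b) = C1*exp(-4*Integral(1/atan(b), b)/7)


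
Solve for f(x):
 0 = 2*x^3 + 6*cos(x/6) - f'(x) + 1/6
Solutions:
 f(x) = C1 + x^4/2 + x/6 + 36*sin(x/6)


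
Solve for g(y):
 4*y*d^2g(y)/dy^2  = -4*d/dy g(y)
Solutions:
 g(y) = C1 + C2*log(y)


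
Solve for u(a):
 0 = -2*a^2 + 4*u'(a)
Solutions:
 u(a) = C1 + a^3/6


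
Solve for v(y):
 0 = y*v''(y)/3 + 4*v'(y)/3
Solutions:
 v(y) = C1 + C2/y^3


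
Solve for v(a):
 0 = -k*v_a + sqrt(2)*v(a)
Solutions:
 v(a) = C1*exp(sqrt(2)*a/k)


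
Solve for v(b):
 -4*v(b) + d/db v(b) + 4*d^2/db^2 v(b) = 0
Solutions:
 v(b) = C1*exp(b*(-1 + sqrt(65))/8) + C2*exp(-b*(1 + sqrt(65))/8)


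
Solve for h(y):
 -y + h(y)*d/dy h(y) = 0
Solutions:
 h(y) = -sqrt(C1 + y^2)
 h(y) = sqrt(C1 + y^2)


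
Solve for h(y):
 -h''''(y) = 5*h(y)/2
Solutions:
 h(y) = (C1*sin(10^(1/4)*y/2) + C2*cos(10^(1/4)*y/2))*exp(-10^(1/4)*y/2) + (C3*sin(10^(1/4)*y/2) + C4*cos(10^(1/4)*y/2))*exp(10^(1/4)*y/2)


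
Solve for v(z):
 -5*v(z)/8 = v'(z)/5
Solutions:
 v(z) = C1*exp(-25*z/8)


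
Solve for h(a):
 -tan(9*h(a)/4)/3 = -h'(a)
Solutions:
 h(a) = -4*asin(C1*exp(3*a/4))/9 + 4*pi/9
 h(a) = 4*asin(C1*exp(3*a/4))/9


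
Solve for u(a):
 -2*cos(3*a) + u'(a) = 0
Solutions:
 u(a) = C1 + 2*sin(3*a)/3


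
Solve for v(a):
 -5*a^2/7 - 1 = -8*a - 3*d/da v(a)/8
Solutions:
 v(a) = C1 + 40*a^3/63 - 32*a^2/3 + 8*a/3


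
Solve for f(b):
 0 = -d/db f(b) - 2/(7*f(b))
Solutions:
 f(b) = -sqrt(C1 - 28*b)/7
 f(b) = sqrt(C1 - 28*b)/7


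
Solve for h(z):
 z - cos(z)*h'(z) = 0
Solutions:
 h(z) = C1 + Integral(z/cos(z), z)


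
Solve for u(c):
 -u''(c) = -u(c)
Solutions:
 u(c) = C1*exp(-c) + C2*exp(c)


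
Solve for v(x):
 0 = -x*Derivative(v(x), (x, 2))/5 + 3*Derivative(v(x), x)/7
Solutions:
 v(x) = C1 + C2*x^(22/7)


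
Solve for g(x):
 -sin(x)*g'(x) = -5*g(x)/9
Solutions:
 g(x) = C1*(cos(x) - 1)^(5/18)/(cos(x) + 1)^(5/18)


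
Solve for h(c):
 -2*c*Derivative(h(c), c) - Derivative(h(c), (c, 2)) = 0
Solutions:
 h(c) = C1 + C2*erf(c)


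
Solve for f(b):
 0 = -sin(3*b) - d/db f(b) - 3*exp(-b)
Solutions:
 f(b) = C1 + cos(3*b)/3 + 3*exp(-b)


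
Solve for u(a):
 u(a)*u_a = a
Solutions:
 u(a) = -sqrt(C1 + a^2)
 u(a) = sqrt(C1 + a^2)


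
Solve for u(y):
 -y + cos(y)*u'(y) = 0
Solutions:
 u(y) = C1 + Integral(y/cos(y), y)


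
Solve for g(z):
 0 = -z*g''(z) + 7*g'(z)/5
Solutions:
 g(z) = C1 + C2*z^(12/5)


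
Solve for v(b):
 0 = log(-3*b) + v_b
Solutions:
 v(b) = C1 - b*log(-b) + b*(1 - log(3))


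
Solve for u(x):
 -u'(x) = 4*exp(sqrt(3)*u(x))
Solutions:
 u(x) = sqrt(3)*(2*log(1/(C1 + 4*x)) - log(3))/6


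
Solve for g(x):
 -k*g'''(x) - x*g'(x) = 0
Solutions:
 g(x) = C1 + Integral(C2*airyai(x*(-1/k)^(1/3)) + C3*airybi(x*(-1/k)^(1/3)), x)


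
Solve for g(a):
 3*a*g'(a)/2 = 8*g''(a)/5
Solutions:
 g(a) = C1 + C2*erfi(sqrt(30)*a/8)


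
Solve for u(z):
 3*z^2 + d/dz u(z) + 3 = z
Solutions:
 u(z) = C1 - z^3 + z^2/2 - 3*z


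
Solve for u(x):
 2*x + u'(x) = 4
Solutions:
 u(x) = C1 - x^2 + 4*x


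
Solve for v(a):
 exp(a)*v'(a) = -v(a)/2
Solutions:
 v(a) = C1*exp(exp(-a)/2)


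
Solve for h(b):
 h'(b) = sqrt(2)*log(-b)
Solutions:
 h(b) = C1 + sqrt(2)*b*log(-b) - sqrt(2)*b


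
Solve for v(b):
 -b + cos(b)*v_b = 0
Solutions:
 v(b) = C1 + Integral(b/cos(b), b)


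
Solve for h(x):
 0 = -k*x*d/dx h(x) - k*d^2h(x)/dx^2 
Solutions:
 h(x) = C1 + C2*erf(sqrt(2)*x/2)


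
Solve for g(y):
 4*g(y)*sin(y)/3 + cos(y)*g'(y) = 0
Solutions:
 g(y) = C1*cos(y)^(4/3)


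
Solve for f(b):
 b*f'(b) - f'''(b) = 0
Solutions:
 f(b) = C1 + Integral(C2*airyai(b) + C3*airybi(b), b)


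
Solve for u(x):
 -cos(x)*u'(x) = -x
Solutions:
 u(x) = C1 + Integral(x/cos(x), x)


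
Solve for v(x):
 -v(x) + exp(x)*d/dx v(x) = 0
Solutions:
 v(x) = C1*exp(-exp(-x))


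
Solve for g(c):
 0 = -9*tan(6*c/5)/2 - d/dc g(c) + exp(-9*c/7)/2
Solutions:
 g(c) = C1 - 15*log(tan(6*c/5)^2 + 1)/8 - 7*exp(-9*c/7)/18


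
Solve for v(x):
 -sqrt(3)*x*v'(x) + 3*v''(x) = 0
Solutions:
 v(x) = C1 + C2*erfi(sqrt(2)*3^(3/4)*x/6)


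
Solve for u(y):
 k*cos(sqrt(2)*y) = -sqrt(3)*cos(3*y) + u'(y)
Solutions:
 u(y) = C1 + sqrt(2)*k*sin(sqrt(2)*y)/2 + sqrt(3)*sin(3*y)/3


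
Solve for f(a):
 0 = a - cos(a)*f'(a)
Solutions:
 f(a) = C1 + Integral(a/cos(a), a)


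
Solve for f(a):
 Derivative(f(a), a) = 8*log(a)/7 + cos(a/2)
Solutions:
 f(a) = C1 + 8*a*log(a)/7 - 8*a/7 + 2*sin(a/2)


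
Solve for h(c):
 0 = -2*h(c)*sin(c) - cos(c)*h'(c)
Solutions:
 h(c) = C1*cos(c)^2


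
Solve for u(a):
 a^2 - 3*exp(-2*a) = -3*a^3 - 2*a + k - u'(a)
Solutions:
 u(a) = C1 - 3*a^4/4 - a^3/3 - a^2 + a*k - 3*exp(-2*a)/2


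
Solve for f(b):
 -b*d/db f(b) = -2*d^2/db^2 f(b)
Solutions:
 f(b) = C1 + C2*erfi(b/2)


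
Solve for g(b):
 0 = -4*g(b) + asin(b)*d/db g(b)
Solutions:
 g(b) = C1*exp(4*Integral(1/asin(b), b))


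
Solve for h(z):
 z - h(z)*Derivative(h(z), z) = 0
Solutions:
 h(z) = -sqrt(C1 + z^2)
 h(z) = sqrt(C1 + z^2)


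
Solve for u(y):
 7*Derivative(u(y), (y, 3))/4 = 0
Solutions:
 u(y) = C1 + C2*y + C3*y^2


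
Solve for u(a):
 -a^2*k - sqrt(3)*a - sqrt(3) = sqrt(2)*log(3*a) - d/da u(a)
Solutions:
 u(a) = C1 + a^3*k/3 + sqrt(3)*a^2/2 + sqrt(2)*a*log(a) - sqrt(2)*a + sqrt(2)*a*log(3) + sqrt(3)*a


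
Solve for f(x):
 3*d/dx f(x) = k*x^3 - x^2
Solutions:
 f(x) = C1 + k*x^4/12 - x^3/9


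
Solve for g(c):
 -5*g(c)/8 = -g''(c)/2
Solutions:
 g(c) = C1*exp(-sqrt(5)*c/2) + C2*exp(sqrt(5)*c/2)


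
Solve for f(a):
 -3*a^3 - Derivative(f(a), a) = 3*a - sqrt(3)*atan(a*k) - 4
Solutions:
 f(a) = C1 - 3*a^4/4 - 3*a^2/2 + 4*a + sqrt(3)*Piecewise((a*atan(a*k) - log(a^2*k^2 + 1)/(2*k), Ne(k, 0)), (0, True))


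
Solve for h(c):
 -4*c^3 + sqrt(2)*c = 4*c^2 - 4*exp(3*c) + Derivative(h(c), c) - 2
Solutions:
 h(c) = C1 - c^4 - 4*c^3/3 + sqrt(2)*c^2/2 + 2*c + 4*exp(3*c)/3


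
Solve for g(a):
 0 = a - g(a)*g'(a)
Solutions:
 g(a) = -sqrt(C1 + a^2)
 g(a) = sqrt(C1 + a^2)


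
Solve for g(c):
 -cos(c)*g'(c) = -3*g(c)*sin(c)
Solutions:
 g(c) = C1/cos(c)^3


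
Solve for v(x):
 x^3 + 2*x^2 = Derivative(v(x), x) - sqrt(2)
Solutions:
 v(x) = C1 + x^4/4 + 2*x^3/3 + sqrt(2)*x


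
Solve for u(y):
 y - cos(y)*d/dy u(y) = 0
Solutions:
 u(y) = C1 + Integral(y/cos(y), y)


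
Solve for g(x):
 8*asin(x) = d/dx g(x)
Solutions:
 g(x) = C1 + 8*x*asin(x) + 8*sqrt(1 - x^2)


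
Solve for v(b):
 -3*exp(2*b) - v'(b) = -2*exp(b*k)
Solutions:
 v(b) = C1 - 3*exp(2*b)/2 + 2*exp(b*k)/k


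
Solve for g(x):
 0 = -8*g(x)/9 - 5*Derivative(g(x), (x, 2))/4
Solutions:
 g(x) = C1*sin(4*sqrt(10)*x/15) + C2*cos(4*sqrt(10)*x/15)


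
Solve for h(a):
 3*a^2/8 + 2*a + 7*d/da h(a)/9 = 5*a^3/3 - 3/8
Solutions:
 h(a) = C1 + 15*a^4/28 - 9*a^3/56 - 9*a^2/7 - 27*a/56


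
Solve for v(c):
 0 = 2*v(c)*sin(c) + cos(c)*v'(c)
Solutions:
 v(c) = C1*cos(c)^2


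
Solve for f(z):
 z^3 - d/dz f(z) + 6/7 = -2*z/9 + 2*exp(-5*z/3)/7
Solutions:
 f(z) = C1 + z^4/4 + z^2/9 + 6*z/7 + 6*exp(-5*z/3)/35


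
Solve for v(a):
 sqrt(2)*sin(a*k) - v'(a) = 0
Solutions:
 v(a) = C1 - sqrt(2)*cos(a*k)/k


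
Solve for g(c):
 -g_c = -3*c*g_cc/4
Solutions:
 g(c) = C1 + C2*c^(7/3)


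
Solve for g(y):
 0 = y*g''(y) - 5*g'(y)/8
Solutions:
 g(y) = C1 + C2*y^(13/8)


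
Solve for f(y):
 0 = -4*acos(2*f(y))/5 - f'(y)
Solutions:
 Integral(1/acos(2*_y), (_y, f(y))) = C1 - 4*y/5


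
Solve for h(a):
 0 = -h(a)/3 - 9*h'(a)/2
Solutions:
 h(a) = C1*exp(-2*a/27)


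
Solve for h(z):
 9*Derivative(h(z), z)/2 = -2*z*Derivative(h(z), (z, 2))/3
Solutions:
 h(z) = C1 + C2/z^(23/4)


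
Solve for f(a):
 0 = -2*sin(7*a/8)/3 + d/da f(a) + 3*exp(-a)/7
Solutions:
 f(a) = C1 - 16*cos(7*a/8)/21 + 3*exp(-a)/7


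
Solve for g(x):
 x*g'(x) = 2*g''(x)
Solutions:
 g(x) = C1 + C2*erfi(x/2)


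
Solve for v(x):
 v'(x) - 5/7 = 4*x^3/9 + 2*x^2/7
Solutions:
 v(x) = C1 + x^4/9 + 2*x^3/21 + 5*x/7


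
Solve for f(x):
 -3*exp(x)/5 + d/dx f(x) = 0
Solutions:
 f(x) = C1 + 3*exp(x)/5


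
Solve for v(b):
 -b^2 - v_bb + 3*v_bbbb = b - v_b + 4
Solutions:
 v(b) = C1 + C2*exp(2^(1/3)*b*(2/(sqrt(77) + 9)^(1/3) + 2^(1/3)*(sqrt(77) + 9)^(1/3))/12)*sin(2^(1/3)*sqrt(3)*b*(-2^(1/3)*(sqrt(77) + 9)^(1/3) + 2/(sqrt(77) + 9)^(1/3))/12) + C3*exp(2^(1/3)*b*(2/(sqrt(77) + 9)^(1/3) + 2^(1/3)*(sqrt(77) + 9)^(1/3))/12)*cos(2^(1/3)*sqrt(3)*b*(-2^(1/3)*(sqrt(77) + 9)^(1/3) + 2/(sqrt(77) + 9)^(1/3))/12) + C4*exp(-2^(1/3)*b*(2/(sqrt(77) + 9)^(1/3) + 2^(1/3)*(sqrt(77) + 9)^(1/3))/6) + b^3/3 + 3*b^2/2 + 7*b


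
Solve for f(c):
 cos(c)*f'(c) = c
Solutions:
 f(c) = C1 + Integral(c/cos(c), c)


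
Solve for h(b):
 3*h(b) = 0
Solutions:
 h(b) = 0


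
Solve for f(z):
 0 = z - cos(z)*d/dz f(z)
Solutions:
 f(z) = C1 + Integral(z/cos(z), z)


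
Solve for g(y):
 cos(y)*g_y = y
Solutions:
 g(y) = C1 + Integral(y/cos(y), y)


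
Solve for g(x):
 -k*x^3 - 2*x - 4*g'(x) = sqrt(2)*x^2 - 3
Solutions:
 g(x) = C1 - k*x^4/16 - sqrt(2)*x^3/12 - x^2/4 + 3*x/4


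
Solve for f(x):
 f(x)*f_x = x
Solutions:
 f(x) = -sqrt(C1 + x^2)
 f(x) = sqrt(C1 + x^2)


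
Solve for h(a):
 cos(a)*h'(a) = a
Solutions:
 h(a) = C1 + Integral(a/cos(a), a)


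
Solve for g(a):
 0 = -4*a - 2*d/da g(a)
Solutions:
 g(a) = C1 - a^2


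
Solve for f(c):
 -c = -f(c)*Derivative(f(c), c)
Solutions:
 f(c) = -sqrt(C1 + c^2)
 f(c) = sqrt(C1 + c^2)


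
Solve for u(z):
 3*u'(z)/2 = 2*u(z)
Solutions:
 u(z) = C1*exp(4*z/3)


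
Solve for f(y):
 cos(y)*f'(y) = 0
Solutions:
 f(y) = C1


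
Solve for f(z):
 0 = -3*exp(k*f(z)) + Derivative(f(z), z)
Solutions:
 f(z) = Piecewise((log(-1/(C1*k + 3*k*z))/k, Ne(k, 0)), (nan, True))
 f(z) = Piecewise((C1 + 3*z, Eq(k, 0)), (nan, True))


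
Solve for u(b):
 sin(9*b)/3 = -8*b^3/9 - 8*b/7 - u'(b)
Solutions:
 u(b) = C1 - 2*b^4/9 - 4*b^2/7 + cos(9*b)/27


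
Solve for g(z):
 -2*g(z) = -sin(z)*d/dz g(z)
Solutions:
 g(z) = C1*(cos(z) - 1)/(cos(z) + 1)


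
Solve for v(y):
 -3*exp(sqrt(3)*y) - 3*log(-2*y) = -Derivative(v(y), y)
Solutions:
 v(y) = C1 + 3*y*log(-y) + 3*y*(-1 + log(2)) + sqrt(3)*exp(sqrt(3)*y)


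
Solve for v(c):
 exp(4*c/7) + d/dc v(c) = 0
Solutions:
 v(c) = C1 - 7*exp(4*c/7)/4


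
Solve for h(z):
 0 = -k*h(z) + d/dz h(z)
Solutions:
 h(z) = C1*exp(k*z)


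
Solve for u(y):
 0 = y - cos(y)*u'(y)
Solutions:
 u(y) = C1 + Integral(y/cos(y), y)


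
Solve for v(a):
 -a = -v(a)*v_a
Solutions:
 v(a) = -sqrt(C1 + a^2)
 v(a) = sqrt(C1 + a^2)


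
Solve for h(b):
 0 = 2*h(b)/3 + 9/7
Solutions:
 h(b) = -27/14


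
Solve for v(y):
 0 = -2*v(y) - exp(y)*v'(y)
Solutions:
 v(y) = C1*exp(2*exp(-y))


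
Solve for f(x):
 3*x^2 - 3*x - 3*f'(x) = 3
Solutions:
 f(x) = C1 + x^3/3 - x^2/2 - x


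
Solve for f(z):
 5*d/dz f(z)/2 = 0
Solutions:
 f(z) = C1


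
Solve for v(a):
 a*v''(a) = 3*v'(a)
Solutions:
 v(a) = C1 + C2*a^4


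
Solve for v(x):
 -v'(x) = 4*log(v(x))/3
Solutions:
 li(v(x)) = C1 - 4*x/3


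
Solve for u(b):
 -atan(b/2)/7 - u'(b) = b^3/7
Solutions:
 u(b) = C1 - b^4/28 - b*atan(b/2)/7 + log(b^2 + 4)/7


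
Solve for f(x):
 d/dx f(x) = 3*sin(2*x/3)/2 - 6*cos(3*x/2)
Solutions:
 f(x) = C1 - 4*sin(3*x/2) - 9*cos(2*x/3)/4


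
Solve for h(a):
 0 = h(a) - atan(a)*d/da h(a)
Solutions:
 h(a) = C1*exp(Integral(1/atan(a), a))


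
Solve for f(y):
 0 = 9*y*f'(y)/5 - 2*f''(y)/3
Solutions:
 f(y) = C1 + C2*erfi(3*sqrt(15)*y/10)


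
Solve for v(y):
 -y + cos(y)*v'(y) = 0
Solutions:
 v(y) = C1 + Integral(y/cos(y), y)


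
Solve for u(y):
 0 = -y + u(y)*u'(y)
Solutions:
 u(y) = -sqrt(C1 + y^2)
 u(y) = sqrt(C1 + y^2)


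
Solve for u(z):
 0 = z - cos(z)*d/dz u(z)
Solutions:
 u(z) = C1 + Integral(z/cos(z), z)


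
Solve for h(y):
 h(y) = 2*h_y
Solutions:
 h(y) = C1*exp(y/2)


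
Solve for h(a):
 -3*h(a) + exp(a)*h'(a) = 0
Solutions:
 h(a) = C1*exp(-3*exp(-a))


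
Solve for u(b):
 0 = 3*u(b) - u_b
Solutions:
 u(b) = C1*exp(3*b)


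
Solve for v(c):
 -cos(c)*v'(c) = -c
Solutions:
 v(c) = C1 + Integral(c/cos(c), c)


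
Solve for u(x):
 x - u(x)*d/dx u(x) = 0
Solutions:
 u(x) = -sqrt(C1 + x^2)
 u(x) = sqrt(C1 + x^2)


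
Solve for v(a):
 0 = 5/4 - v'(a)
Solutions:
 v(a) = C1 + 5*a/4


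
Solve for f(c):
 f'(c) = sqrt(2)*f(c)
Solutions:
 f(c) = C1*exp(sqrt(2)*c)


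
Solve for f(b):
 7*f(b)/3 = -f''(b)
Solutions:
 f(b) = C1*sin(sqrt(21)*b/3) + C2*cos(sqrt(21)*b/3)


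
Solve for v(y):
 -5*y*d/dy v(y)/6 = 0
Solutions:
 v(y) = C1


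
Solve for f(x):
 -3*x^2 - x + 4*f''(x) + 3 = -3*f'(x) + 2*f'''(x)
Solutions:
 f(x) = C1 + C2*exp(x*(1 - sqrt(10)/2)) + C3*exp(x*(1 + sqrt(10)/2)) + x^3/3 - 7*x^2/6 + 31*x/9


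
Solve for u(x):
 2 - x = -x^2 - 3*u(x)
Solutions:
 u(x) = -x^2/3 + x/3 - 2/3


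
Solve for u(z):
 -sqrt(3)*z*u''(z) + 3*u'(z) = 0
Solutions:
 u(z) = C1 + C2*z^(1 + sqrt(3))


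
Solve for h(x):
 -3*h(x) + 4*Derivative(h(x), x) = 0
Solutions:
 h(x) = C1*exp(3*x/4)


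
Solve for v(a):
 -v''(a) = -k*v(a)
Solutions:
 v(a) = C1*exp(-a*sqrt(k)) + C2*exp(a*sqrt(k))


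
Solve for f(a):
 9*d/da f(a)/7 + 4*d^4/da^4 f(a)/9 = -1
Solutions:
 f(a) = C1 + C4*exp(-3*294^(1/3)*a/14) - 7*a/9 + (C2*sin(3*3^(5/6)*98^(1/3)*a/28) + C3*cos(3*3^(5/6)*98^(1/3)*a/28))*exp(3*294^(1/3)*a/28)


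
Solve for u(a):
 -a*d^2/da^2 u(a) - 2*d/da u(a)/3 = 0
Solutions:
 u(a) = C1 + C2*a^(1/3)


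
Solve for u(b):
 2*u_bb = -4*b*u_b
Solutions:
 u(b) = C1 + C2*erf(b)


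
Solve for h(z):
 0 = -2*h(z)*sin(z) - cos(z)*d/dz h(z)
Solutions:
 h(z) = C1*cos(z)^2


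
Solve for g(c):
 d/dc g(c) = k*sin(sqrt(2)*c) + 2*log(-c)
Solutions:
 g(c) = C1 + 2*c*log(-c) - 2*c - sqrt(2)*k*cos(sqrt(2)*c)/2


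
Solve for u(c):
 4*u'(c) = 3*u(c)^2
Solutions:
 u(c) = -4/(C1 + 3*c)


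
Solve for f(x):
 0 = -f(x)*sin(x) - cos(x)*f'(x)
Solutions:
 f(x) = C1*cos(x)


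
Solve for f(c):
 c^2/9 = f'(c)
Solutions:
 f(c) = C1 + c^3/27


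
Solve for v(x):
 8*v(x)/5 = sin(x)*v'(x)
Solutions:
 v(x) = C1*(cos(x) - 1)^(4/5)/(cos(x) + 1)^(4/5)


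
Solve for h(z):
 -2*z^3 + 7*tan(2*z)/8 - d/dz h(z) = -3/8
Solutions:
 h(z) = C1 - z^4/2 + 3*z/8 - 7*log(cos(2*z))/16


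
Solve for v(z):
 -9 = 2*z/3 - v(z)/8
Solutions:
 v(z) = 16*z/3 + 72


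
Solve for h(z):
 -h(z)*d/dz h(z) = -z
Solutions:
 h(z) = -sqrt(C1 + z^2)
 h(z) = sqrt(C1 + z^2)


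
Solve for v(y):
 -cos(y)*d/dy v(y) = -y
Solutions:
 v(y) = C1 + Integral(y/cos(y), y)


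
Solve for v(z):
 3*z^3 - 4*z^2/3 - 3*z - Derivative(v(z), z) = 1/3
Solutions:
 v(z) = C1 + 3*z^4/4 - 4*z^3/9 - 3*z^2/2 - z/3


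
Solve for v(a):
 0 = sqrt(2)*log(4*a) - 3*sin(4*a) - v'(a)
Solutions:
 v(a) = C1 + sqrt(2)*a*(log(a) - 1) + 2*sqrt(2)*a*log(2) + 3*cos(4*a)/4


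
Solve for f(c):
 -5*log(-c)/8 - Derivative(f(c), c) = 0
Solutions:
 f(c) = C1 - 5*c*log(-c)/8 + 5*c/8


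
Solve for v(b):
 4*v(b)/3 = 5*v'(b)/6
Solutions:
 v(b) = C1*exp(8*b/5)


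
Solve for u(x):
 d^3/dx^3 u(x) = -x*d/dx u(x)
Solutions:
 u(x) = C1 + Integral(C2*airyai(-x) + C3*airybi(-x), x)


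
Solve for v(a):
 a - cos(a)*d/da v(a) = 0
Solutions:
 v(a) = C1 + Integral(a/cos(a), a)


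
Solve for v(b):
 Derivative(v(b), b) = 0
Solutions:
 v(b) = C1


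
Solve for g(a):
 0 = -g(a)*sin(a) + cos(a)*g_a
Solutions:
 g(a) = C1/cos(a)


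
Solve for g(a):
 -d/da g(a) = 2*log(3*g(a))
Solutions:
 Integral(1/(log(_y) + log(3)), (_y, g(a)))/2 = C1 - a


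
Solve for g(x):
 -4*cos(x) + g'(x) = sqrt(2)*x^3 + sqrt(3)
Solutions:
 g(x) = C1 + sqrt(2)*x^4/4 + sqrt(3)*x + 4*sin(x)


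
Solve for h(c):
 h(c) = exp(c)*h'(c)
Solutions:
 h(c) = C1*exp(-exp(-c))


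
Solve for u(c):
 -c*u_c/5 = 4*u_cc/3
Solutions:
 u(c) = C1 + C2*erf(sqrt(30)*c/20)


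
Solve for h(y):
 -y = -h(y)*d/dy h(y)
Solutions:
 h(y) = -sqrt(C1 + y^2)
 h(y) = sqrt(C1 + y^2)


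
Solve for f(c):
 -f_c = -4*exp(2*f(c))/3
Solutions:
 f(c) = log(-1/(C1 + 4*c))/2 - log(2) + log(6)/2
 f(c) = log(-sqrt(-1/(C1 + 4*c))) - log(2) + log(6)/2


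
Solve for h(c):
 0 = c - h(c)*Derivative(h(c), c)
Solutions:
 h(c) = -sqrt(C1 + c^2)
 h(c) = sqrt(C1 + c^2)


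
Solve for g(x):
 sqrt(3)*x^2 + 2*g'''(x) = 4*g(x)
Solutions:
 g(x) = C3*exp(2^(1/3)*x) + sqrt(3)*x^2/4 + (C1*sin(2^(1/3)*sqrt(3)*x/2) + C2*cos(2^(1/3)*sqrt(3)*x/2))*exp(-2^(1/3)*x/2)


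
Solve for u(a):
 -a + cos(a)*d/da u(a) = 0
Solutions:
 u(a) = C1 + Integral(a/cos(a), a)


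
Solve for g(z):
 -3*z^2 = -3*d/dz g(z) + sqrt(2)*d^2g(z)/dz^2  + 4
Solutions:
 g(z) = C1 + C2*exp(3*sqrt(2)*z/2) + z^3/3 + sqrt(2)*z^2/3 + 16*z/9


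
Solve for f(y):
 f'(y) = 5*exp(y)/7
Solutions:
 f(y) = C1 + 5*exp(y)/7


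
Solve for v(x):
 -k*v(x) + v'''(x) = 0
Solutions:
 v(x) = C1*exp(k^(1/3)*x) + C2*exp(k^(1/3)*x*(-1 + sqrt(3)*I)/2) + C3*exp(-k^(1/3)*x*(1 + sqrt(3)*I)/2)


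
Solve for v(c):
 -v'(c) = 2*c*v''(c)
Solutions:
 v(c) = C1 + C2*sqrt(c)


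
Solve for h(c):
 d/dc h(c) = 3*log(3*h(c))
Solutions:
 -Integral(1/(log(_y) + log(3)), (_y, h(c)))/3 = C1 - c


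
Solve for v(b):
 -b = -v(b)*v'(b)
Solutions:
 v(b) = -sqrt(C1 + b^2)
 v(b) = sqrt(C1 + b^2)


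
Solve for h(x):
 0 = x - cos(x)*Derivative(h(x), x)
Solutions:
 h(x) = C1 + Integral(x/cos(x), x)


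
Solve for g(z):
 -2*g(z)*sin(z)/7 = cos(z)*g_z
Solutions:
 g(z) = C1*cos(z)^(2/7)


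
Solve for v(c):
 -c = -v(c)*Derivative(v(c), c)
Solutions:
 v(c) = -sqrt(C1 + c^2)
 v(c) = sqrt(C1 + c^2)


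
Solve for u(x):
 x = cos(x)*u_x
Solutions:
 u(x) = C1 + Integral(x/cos(x), x)


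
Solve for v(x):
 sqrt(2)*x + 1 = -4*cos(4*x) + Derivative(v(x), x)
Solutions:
 v(x) = C1 + sqrt(2)*x^2/2 + x + sin(4*x)


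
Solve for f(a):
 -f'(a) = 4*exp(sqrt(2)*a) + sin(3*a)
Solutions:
 f(a) = C1 - 2*sqrt(2)*exp(sqrt(2)*a) + cos(3*a)/3


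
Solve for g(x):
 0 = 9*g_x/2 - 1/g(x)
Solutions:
 g(x) = -sqrt(C1 + 4*x)/3
 g(x) = sqrt(C1 + 4*x)/3


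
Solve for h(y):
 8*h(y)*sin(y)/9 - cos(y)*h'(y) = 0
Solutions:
 h(y) = C1/cos(y)^(8/9)


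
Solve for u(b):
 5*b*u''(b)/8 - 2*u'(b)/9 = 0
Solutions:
 u(b) = C1 + C2*b^(61/45)


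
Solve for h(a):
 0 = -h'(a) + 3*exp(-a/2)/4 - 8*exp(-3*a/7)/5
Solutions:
 h(a) = C1 - 3*exp(-a/2)/2 + 56*exp(-3*a/7)/15


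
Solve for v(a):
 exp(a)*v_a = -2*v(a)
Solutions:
 v(a) = C1*exp(2*exp(-a))


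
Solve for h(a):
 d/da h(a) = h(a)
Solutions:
 h(a) = C1*exp(a)


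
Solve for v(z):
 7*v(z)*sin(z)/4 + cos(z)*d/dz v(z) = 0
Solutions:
 v(z) = C1*cos(z)^(7/4)


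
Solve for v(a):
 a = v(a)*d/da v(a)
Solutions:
 v(a) = -sqrt(C1 + a^2)
 v(a) = sqrt(C1 + a^2)


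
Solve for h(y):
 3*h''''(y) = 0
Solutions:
 h(y) = C1 + C2*y + C3*y^2 + C4*y^3


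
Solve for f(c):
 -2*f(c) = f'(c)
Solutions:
 f(c) = C1*exp(-2*c)


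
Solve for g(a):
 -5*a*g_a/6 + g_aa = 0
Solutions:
 g(a) = C1 + C2*erfi(sqrt(15)*a/6)


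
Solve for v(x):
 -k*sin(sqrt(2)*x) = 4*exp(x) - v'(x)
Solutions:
 v(x) = C1 - sqrt(2)*k*cos(sqrt(2)*x)/2 + 4*exp(x)


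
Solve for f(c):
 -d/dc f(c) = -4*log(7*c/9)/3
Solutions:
 f(c) = C1 + 4*c*log(c)/3 - 8*c*log(3)/3 - 4*c/3 + 4*c*log(7)/3


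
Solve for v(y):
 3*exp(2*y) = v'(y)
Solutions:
 v(y) = C1 + 3*exp(2*y)/2


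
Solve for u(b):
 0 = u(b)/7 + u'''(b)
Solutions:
 u(b) = C3*exp(-7^(2/3)*b/7) + (C1*sin(sqrt(3)*7^(2/3)*b/14) + C2*cos(sqrt(3)*7^(2/3)*b/14))*exp(7^(2/3)*b/14)


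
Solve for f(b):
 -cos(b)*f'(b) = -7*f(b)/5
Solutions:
 f(b) = C1*(sin(b) + 1)^(7/10)/(sin(b) - 1)^(7/10)


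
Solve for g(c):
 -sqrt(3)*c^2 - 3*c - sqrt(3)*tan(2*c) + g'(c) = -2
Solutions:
 g(c) = C1 + sqrt(3)*c^3/3 + 3*c^2/2 - 2*c - sqrt(3)*log(cos(2*c))/2


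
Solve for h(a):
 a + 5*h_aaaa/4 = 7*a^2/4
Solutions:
 h(a) = C1 + C2*a + C3*a^2 + C4*a^3 + 7*a^6/1800 - a^5/150


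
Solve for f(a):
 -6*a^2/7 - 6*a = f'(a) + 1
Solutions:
 f(a) = C1 - 2*a^3/7 - 3*a^2 - a


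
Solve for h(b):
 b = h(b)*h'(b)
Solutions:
 h(b) = -sqrt(C1 + b^2)
 h(b) = sqrt(C1 + b^2)


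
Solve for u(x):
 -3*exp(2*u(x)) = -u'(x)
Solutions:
 u(x) = log(-sqrt(-1/(C1 + 3*x))) - log(2)/2
 u(x) = log(-1/(C1 + 3*x))/2 - log(2)/2


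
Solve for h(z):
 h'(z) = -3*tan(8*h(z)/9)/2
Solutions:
 h(z) = -9*asin(C1*exp(-4*z/3))/8 + 9*pi/8
 h(z) = 9*asin(C1*exp(-4*z/3))/8


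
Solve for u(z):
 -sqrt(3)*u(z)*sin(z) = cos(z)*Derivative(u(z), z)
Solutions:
 u(z) = C1*cos(z)^(sqrt(3))


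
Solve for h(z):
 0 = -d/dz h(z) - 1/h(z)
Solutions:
 h(z) = -sqrt(C1 - 2*z)
 h(z) = sqrt(C1 - 2*z)


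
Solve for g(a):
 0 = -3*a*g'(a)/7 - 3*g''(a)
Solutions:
 g(a) = C1 + C2*erf(sqrt(14)*a/14)


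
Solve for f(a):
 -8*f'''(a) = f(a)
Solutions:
 f(a) = C3*exp(-a/2) + (C1*sin(sqrt(3)*a/4) + C2*cos(sqrt(3)*a/4))*exp(a/4)


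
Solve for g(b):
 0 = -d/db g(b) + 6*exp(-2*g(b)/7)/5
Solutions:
 g(b) = 7*log(-sqrt(C1 + 6*b)) - 7*log(35) + 7*log(70)/2
 g(b) = 7*log(C1 + 6*b)/2 - 7*log(35) + 7*log(70)/2


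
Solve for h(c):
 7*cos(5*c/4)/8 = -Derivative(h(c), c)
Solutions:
 h(c) = C1 - 7*sin(5*c/4)/10


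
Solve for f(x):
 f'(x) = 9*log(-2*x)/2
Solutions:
 f(x) = C1 + 9*x*log(-x)/2 + 9*x*(-1 + log(2))/2


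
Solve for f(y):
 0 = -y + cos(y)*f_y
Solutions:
 f(y) = C1 + Integral(y/cos(y), y)


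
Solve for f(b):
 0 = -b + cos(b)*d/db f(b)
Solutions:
 f(b) = C1 + Integral(b/cos(b), b)


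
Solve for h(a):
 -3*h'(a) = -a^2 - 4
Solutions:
 h(a) = C1 + a^3/9 + 4*a/3


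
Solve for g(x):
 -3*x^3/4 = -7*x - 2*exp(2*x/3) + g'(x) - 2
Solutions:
 g(x) = C1 - 3*x^4/16 + 7*x^2/2 + 2*x + 3*exp(2*x/3)


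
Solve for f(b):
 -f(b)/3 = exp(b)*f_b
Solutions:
 f(b) = C1*exp(exp(-b)/3)


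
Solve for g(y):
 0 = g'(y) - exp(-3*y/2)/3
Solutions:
 g(y) = C1 - 2*exp(-3*y/2)/9


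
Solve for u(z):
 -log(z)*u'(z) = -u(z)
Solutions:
 u(z) = C1*exp(li(z))


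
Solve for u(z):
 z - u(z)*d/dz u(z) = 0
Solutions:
 u(z) = -sqrt(C1 + z^2)
 u(z) = sqrt(C1 + z^2)


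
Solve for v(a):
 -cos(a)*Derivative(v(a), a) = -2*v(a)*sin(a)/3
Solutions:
 v(a) = C1/cos(a)^(2/3)


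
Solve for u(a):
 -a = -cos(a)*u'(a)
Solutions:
 u(a) = C1 + Integral(a/cos(a), a)


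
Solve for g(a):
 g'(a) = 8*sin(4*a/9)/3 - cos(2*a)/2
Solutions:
 g(a) = C1 - sin(2*a)/4 - 6*cos(4*a/9)


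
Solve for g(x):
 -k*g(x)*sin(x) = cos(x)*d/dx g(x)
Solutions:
 g(x) = C1*exp(k*log(cos(x)))


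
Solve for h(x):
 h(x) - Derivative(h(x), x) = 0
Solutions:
 h(x) = C1*exp(x)


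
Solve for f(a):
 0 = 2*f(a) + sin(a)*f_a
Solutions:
 f(a) = C1*(cos(a) + 1)/(cos(a) - 1)


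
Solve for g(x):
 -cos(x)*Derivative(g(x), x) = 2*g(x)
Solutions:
 g(x) = C1*(sin(x) - 1)/(sin(x) + 1)


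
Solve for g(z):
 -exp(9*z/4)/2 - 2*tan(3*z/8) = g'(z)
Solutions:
 g(z) = C1 - 2*exp(9*z/4)/9 + 16*log(cos(3*z/8))/3


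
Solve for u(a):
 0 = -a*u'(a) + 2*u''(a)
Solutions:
 u(a) = C1 + C2*erfi(a/2)


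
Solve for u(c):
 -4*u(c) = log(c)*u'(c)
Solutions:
 u(c) = C1*exp(-4*li(c))


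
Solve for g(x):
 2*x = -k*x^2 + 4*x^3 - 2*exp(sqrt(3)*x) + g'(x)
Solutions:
 g(x) = C1 + k*x^3/3 - x^4 + x^2 + 2*sqrt(3)*exp(sqrt(3)*x)/3


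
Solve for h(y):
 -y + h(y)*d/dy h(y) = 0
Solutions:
 h(y) = -sqrt(C1 + y^2)
 h(y) = sqrt(C1 + y^2)


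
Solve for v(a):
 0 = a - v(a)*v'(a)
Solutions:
 v(a) = -sqrt(C1 + a^2)
 v(a) = sqrt(C1 + a^2)


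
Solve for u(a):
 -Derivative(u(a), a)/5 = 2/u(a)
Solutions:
 u(a) = -sqrt(C1 - 20*a)
 u(a) = sqrt(C1 - 20*a)


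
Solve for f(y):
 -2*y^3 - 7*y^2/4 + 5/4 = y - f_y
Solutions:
 f(y) = C1 + y^4/2 + 7*y^3/12 + y^2/2 - 5*y/4


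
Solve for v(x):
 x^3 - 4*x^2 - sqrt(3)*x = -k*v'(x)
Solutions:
 v(x) = C1 - x^4/(4*k) + 4*x^3/(3*k) + sqrt(3)*x^2/(2*k)


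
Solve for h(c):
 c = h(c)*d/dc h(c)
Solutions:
 h(c) = -sqrt(C1 + c^2)
 h(c) = sqrt(C1 + c^2)


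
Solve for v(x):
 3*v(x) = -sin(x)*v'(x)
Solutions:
 v(x) = C1*(cos(x) + 1)^(3/2)/(cos(x) - 1)^(3/2)


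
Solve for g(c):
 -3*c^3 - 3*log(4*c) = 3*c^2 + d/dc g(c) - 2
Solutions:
 g(c) = C1 - 3*c^4/4 - c^3 - 3*c*log(c) - c*log(64) + 5*c


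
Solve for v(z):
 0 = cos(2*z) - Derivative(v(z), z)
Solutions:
 v(z) = C1 + sin(2*z)/2


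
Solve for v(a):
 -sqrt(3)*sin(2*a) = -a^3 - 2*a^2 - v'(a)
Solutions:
 v(a) = C1 - a^4/4 - 2*a^3/3 - sqrt(3)*cos(2*a)/2


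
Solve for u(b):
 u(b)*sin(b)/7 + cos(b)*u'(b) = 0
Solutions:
 u(b) = C1*cos(b)^(1/7)


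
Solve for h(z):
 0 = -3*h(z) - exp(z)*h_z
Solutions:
 h(z) = C1*exp(3*exp(-z))


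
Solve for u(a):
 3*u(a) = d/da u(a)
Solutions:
 u(a) = C1*exp(3*a)


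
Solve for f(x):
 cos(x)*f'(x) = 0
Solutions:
 f(x) = C1


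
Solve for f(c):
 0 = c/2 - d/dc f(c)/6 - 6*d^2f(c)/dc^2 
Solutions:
 f(c) = C1 + C2*exp(-c/36) + 3*c^2/2 - 108*c


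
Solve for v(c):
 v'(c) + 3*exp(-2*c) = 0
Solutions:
 v(c) = C1 + 3*exp(-2*c)/2


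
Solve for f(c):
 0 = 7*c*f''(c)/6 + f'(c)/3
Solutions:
 f(c) = C1 + C2*c^(5/7)


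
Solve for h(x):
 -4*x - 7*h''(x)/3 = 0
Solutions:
 h(x) = C1 + C2*x - 2*x^3/7


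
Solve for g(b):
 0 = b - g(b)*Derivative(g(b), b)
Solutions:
 g(b) = -sqrt(C1 + b^2)
 g(b) = sqrt(C1 + b^2)


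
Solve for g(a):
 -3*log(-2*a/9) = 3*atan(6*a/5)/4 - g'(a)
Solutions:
 g(a) = C1 + 3*a*log(-a) + 3*a*atan(6*a/5)/4 - 6*a*log(3) - 3*a + 3*a*log(2) - 5*log(36*a^2 + 25)/16


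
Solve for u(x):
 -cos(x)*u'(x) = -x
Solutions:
 u(x) = C1 + Integral(x/cos(x), x)


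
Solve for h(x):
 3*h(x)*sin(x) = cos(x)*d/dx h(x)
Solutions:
 h(x) = C1/cos(x)^3


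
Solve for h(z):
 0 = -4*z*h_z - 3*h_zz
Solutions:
 h(z) = C1 + C2*erf(sqrt(6)*z/3)


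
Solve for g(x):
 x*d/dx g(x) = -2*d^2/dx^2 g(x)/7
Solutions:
 g(x) = C1 + C2*erf(sqrt(7)*x/2)


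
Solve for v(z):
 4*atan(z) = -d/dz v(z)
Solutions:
 v(z) = C1 - 4*z*atan(z) + 2*log(z^2 + 1)


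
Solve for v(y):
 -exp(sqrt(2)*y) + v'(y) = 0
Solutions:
 v(y) = C1 + sqrt(2)*exp(sqrt(2)*y)/2


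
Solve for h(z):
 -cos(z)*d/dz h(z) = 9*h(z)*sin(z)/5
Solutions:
 h(z) = C1*cos(z)^(9/5)


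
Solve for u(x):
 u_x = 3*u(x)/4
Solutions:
 u(x) = C1*exp(3*x/4)


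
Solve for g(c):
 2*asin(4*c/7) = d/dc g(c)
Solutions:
 g(c) = C1 + 2*c*asin(4*c/7) + sqrt(49 - 16*c^2)/2


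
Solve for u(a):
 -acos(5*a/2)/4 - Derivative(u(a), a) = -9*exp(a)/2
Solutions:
 u(a) = C1 - a*acos(5*a/2)/4 + sqrt(4 - 25*a^2)/20 + 9*exp(a)/2


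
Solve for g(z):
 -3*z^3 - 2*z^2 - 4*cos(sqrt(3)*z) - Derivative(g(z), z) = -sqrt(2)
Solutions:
 g(z) = C1 - 3*z^4/4 - 2*z^3/3 + sqrt(2)*z - 4*sqrt(3)*sin(sqrt(3)*z)/3


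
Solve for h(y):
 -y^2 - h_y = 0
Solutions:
 h(y) = C1 - y^3/3


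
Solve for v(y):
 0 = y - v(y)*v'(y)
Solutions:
 v(y) = -sqrt(C1 + y^2)
 v(y) = sqrt(C1 + y^2)


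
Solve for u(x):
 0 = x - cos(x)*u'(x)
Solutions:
 u(x) = C1 + Integral(x/cos(x), x)


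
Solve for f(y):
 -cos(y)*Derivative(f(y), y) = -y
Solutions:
 f(y) = C1 + Integral(y/cos(y), y)


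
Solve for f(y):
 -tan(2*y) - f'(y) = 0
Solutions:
 f(y) = C1 + log(cos(2*y))/2


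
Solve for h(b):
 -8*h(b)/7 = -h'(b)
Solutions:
 h(b) = C1*exp(8*b/7)


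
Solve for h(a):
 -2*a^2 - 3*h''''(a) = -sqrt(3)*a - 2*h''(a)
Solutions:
 h(a) = C1 + C2*a + C3*exp(-sqrt(6)*a/3) + C4*exp(sqrt(6)*a/3) + a^4/12 - sqrt(3)*a^3/12 + 3*a^2/2


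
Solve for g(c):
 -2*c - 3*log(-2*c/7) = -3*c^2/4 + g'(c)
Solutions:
 g(c) = C1 + c^3/4 - c^2 - 3*c*log(-c) + 3*c*(-log(2) + 1 + log(7))


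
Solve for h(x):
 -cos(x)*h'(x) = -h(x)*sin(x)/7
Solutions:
 h(x) = C1/cos(x)^(1/7)


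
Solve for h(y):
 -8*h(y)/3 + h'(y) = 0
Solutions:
 h(y) = C1*exp(8*y/3)


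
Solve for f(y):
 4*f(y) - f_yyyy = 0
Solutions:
 f(y) = C1*exp(-sqrt(2)*y) + C2*exp(sqrt(2)*y) + C3*sin(sqrt(2)*y) + C4*cos(sqrt(2)*y)


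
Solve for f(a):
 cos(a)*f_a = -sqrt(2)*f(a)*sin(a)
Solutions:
 f(a) = C1*cos(a)^(sqrt(2))


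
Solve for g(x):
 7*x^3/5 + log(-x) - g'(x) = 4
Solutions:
 g(x) = C1 + 7*x^4/20 + x*log(-x) - 5*x


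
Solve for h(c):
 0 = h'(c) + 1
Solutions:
 h(c) = C1 - c


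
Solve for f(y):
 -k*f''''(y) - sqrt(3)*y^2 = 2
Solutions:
 f(y) = C1 + C2*y + C3*y^2 + C4*y^3 - sqrt(3)*y^6/(360*k) - y^4/(12*k)


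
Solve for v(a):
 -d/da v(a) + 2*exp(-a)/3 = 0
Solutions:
 v(a) = C1 - 2*exp(-a)/3


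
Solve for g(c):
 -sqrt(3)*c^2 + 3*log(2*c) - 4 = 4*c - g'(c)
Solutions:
 g(c) = C1 + sqrt(3)*c^3/3 + 2*c^2 - 3*c*log(c) - c*log(8) + 7*c


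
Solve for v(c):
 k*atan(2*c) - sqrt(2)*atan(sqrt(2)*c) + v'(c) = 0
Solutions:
 v(c) = C1 - k*(c*atan(2*c) - log(4*c^2 + 1)/4) + sqrt(2)*(c*atan(sqrt(2)*c) - sqrt(2)*log(2*c^2 + 1)/4)


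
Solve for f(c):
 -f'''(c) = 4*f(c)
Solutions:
 f(c) = C3*exp(-2^(2/3)*c) + (C1*sin(2^(2/3)*sqrt(3)*c/2) + C2*cos(2^(2/3)*sqrt(3)*c/2))*exp(2^(2/3)*c/2)


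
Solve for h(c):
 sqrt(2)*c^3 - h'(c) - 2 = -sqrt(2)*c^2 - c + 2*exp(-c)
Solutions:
 h(c) = C1 + sqrt(2)*c^4/4 + sqrt(2)*c^3/3 + c^2/2 - 2*c + 2*exp(-c)


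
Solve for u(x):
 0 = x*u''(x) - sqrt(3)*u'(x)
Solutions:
 u(x) = C1 + C2*x^(1 + sqrt(3))


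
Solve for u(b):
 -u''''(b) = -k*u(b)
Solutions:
 u(b) = C1*exp(-b*k^(1/4)) + C2*exp(b*k^(1/4)) + C3*exp(-I*b*k^(1/4)) + C4*exp(I*b*k^(1/4))


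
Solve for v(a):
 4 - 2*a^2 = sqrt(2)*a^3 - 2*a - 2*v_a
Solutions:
 v(a) = C1 + sqrt(2)*a^4/8 + a^3/3 - a^2/2 - 2*a


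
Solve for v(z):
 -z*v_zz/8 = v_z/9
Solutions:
 v(z) = C1 + C2*z^(1/9)


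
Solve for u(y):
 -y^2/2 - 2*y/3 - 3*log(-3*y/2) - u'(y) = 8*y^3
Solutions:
 u(y) = C1 - 2*y^4 - y^3/6 - y^2/3 - 3*y*log(-y) + 3*y*(-log(3) + log(2) + 1)


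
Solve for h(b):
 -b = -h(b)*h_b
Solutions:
 h(b) = -sqrt(C1 + b^2)
 h(b) = sqrt(C1 + b^2)


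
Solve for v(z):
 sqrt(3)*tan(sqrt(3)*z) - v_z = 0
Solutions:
 v(z) = C1 - log(cos(sqrt(3)*z))


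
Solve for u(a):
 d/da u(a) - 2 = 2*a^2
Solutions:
 u(a) = C1 + 2*a^3/3 + 2*a


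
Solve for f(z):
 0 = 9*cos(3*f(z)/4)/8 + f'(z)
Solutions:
 9*z/8 - 2*log(sin(3*f(z)/4) - 1)/3 + 2*log(sin(3*f(z)/4) + 1)/3 = C1


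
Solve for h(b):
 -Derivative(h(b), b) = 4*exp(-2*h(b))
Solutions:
 h(b) = log(-sqrt(C1 - 8*b))
 h(b) = log(C1 - 8*b)/2


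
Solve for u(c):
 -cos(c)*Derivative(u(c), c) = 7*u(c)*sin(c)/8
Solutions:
 u(c) = C1*cos(c)^(7/8)


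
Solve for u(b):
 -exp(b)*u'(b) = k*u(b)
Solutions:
 u(b) = C1*exp(k*exp(-b))


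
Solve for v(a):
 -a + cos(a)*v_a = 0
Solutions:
 v(a) = C1 + Integral(a/cos(a), a)


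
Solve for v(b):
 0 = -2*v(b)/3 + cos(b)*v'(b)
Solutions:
 v(b) = C1*(sin(b) + 1)^(1/3)/(sin(b) - 1)^(1/3)


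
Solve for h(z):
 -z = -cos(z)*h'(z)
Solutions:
 h(z) = C1 + Integral(z/cos(z), z)


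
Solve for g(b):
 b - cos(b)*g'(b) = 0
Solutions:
 g(b) = C1 + Integral(b/cos(b), b)


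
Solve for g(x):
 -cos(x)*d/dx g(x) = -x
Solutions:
 g(x) = C1 + Integral(x/cos(x), x)


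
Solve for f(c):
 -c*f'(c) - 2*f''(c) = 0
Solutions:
 f(c) = C1 + C2*erf(c/2)


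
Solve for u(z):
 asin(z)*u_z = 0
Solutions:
 u(z) = C1


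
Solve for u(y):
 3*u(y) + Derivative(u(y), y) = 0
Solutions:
 u(y) = C1*exp(-3*y)


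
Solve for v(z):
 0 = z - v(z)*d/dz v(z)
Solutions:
 v(z) = -sqrt(C1 + z^2)
 v(z) = sqrt(C1 + z^2)


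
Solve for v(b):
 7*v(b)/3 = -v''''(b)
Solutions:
 v(b) = (C1*sin(sqrt(2)*3^(3/4)*7^(1/4)*b/6) + C2*cos(sqrt(2)*3^(3/4)*7^(1/4)*b/6))*exp(-sqrt(2)*3^(3/4)*7^(1/4)*b/6) + (C3*sin(sqrt(2)*3^(3/4)*7^(1/4)*b/6) + C4*cos(sqrt(2)*3^(3/4)*7^(1/4)*b/6))*exp(sqrt(2)*3^(3/4)*7^(1/4)*b/6)


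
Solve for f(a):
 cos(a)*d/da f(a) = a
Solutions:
 f(a) = C1 + Integral(a/cos(a), a)


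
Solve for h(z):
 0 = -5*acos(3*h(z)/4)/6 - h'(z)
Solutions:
 Integral(1/acos(3*_y/4), (_y, h(z))) = C1 - 5*z/6


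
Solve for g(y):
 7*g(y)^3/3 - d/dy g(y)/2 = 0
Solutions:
 g(y) = -sqrt(6)*sqrt(-1/(C1 + 14*y))/2
 g(y) = sqrt(6)*sqrt(-1/(C1 + 14*y))/2


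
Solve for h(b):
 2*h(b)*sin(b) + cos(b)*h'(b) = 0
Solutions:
 h(b) = C1*cos(b)^2


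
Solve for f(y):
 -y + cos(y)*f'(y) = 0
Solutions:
 f(y) = C1 + Integral(y/cos(y), y)


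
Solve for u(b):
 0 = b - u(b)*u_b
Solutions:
 u(b) = -sqrt(C1 + b^2)
 u(b) = sqrt(C1 + b^2)


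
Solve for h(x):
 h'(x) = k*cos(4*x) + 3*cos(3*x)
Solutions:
 h(x) = C1 + k*sin(4*x)/4 + sin(3*x)


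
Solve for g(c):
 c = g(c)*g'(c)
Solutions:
 g(c) = -sqrt(C1 + c^2)
 g(c) = sqrt(C1 + c^2)


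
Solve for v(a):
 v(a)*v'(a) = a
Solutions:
 v(a) = -sqrt(C1 + a^2)
 v(a) = sqrt(C1 + a^2)


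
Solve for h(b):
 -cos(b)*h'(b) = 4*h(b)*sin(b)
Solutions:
 h(b) = C1*cos(b)^4


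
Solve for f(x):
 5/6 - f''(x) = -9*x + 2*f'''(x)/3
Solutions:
 f(x) = C1 + C2*x + C3*exp(-3*x/2) + 3*x^3/2 - 31*x^2/12


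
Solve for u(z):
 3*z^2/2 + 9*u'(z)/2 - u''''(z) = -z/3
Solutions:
 u(z) = C1 + C4*exp(6^(2/3)*z/2) - z^3/9 - z^2/27 + (C2*sin(3*2^(2/3)*3^(1/6)*z/4) + C3*cos(3*2^(2/3)*3^(1/6)*z/4))*exp(-6^(2/3)*z/4)


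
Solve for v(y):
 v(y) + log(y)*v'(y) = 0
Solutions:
 v(y) = C1*exp(-li(y))


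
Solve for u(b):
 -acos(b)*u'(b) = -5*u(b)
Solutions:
 u(b) = C1*exp(5*Integral(1/acos(b), b))


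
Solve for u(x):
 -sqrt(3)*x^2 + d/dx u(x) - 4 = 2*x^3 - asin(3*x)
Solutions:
 u(x) = C1 + x^4/2 + sqrt(3)*x^3/3 - x*asin(3*x) + 4*x - sqrt(1 - 9*x^2)/3


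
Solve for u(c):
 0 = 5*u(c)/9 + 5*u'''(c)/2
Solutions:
 u(c) = C3*exp(-6^(1/3)*c/3) + (C1*sin(2^(1/3)*3^(5/6)*c/6) + C2*cos(2^(1/3)*3^(5/6)*c/6))*exp(6^(1/3)*c/6)


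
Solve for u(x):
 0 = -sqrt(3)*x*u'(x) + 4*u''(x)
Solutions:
 u(x) = C1 + C2*erfi(sqrt(2)*3^(1/4)*x/4)


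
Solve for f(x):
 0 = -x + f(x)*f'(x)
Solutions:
 f(x) = -sqrt(C1 + x^2)
 f(x) = sqrt(C1 + x^2)


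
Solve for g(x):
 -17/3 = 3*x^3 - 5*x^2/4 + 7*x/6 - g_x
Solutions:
 g(x) = C1 + 3*x^4/4 - 5*x^3/12 + 7*x^2/12 + 17*x/3
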